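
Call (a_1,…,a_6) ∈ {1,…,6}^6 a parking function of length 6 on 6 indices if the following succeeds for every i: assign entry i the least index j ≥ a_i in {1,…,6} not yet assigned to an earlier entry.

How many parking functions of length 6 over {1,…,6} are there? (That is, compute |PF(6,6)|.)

|PF| = (7−6)·7^(6−1) = 1×16807 = 16807 [KW]
E.g. (2,3,3,2,1,1) → sorted (1,1,2,2,3,3): b_i ≤ i ∀i, a PF.

16807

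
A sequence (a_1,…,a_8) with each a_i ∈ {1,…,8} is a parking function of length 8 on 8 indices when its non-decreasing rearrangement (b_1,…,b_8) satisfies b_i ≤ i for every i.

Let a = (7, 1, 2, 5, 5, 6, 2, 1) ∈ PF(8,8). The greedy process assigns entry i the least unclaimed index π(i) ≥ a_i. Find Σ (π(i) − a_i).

7

Σπ = 8·9/2 = 36 (π permutes [8]); Σa = 7+1+2+5+5+6+2+1 = 29; disp = 36−29 = 7.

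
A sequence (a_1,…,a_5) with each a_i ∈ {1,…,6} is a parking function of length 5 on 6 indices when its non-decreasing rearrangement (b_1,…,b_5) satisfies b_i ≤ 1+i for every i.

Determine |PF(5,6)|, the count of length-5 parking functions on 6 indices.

|PF(5,6)| = (6+1−5)·(6+1)^{5−1} = 2×2401 = 4802 [KW]
Check (2,2,5,3,3) → sorted (2,2,3,3,5): b_i ≤ 1+i ∀i, a PF.

4802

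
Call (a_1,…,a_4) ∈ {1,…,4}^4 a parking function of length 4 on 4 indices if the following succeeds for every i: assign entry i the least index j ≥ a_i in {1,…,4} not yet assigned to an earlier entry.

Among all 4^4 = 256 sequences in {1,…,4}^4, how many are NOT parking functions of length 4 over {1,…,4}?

|PF| = (4+1−4)·(4+1)^{4−1} = 1×125 = 125 [KW]
One tuple (4,3,4,4) → sorted (3,4,4,4): b_1=3>1, not a PF.
So 256 − 125 = 131 fail.

131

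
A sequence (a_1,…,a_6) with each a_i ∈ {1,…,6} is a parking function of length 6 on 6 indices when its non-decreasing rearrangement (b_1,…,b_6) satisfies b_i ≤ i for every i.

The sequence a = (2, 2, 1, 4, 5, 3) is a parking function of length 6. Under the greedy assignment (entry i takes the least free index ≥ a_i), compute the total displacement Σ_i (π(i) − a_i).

4

Σπ = 6·7/2 = 21 (π permutes [6]); Σa = 2+2+1+4+5+3 = 17; disp = 21−17 = 4.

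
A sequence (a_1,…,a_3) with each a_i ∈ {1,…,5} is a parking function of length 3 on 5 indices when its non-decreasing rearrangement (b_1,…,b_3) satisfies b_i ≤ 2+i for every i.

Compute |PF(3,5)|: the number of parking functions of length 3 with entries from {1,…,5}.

108

#PF = 3·6^2 = 3 · 36 = 108
Check (4,5,1) → sorted (1,4,5): b_i ≤ 2+i ∀i, a PF.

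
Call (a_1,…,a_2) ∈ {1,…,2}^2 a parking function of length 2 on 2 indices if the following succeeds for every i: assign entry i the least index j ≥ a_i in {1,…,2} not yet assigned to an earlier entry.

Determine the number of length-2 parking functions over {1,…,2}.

#PF = 1·3^1 = 1×3 = 3
E.g. (2,1) → sorted (1,2): b_i ≤ i ∀i, a PF.

3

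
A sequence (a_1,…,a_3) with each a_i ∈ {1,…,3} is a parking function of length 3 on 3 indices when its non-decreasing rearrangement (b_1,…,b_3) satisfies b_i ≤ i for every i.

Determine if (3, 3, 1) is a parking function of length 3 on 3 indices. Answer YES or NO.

NO

Order a: b = (1, 3, 3).
  b_1=1 ≤ 1
  b_2=3 > 2
  fails at i=2 ⇒ NO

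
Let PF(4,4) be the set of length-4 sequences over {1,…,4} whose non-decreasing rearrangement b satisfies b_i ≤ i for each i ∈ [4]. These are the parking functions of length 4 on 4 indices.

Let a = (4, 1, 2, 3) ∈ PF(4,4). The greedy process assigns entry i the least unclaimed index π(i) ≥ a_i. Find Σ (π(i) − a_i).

Σπ = 10 ({1..4} each once); Σa = 4+1+2+3 = 10; disp = 10−10 = 0.

0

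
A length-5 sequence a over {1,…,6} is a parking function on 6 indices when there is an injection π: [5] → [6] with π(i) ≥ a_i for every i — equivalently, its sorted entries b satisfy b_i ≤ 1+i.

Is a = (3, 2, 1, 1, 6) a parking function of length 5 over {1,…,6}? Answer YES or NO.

Sorted: b = (1, 1, 2, 3, 6).
  b_1=1 ≤ 2
  b_2=1 ≤ 3
  b_3=2 ≤ 4
  b_4=3 ≤ 5
  b_5=6 ≤ 6
All bounds hold ⇒ YES

YES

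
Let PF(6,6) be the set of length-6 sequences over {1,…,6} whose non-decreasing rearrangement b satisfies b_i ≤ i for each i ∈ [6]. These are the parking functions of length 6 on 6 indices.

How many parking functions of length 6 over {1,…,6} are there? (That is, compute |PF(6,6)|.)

16807

|PF(6,6)| = (6+1−6)·(6+1)^{6−1} = 1·16807 = 16807 [KW]
Example (5,3,2,3,3,1) → sorted (1,2,3,3,3,5): b_i ≤ i ∀i, a PF.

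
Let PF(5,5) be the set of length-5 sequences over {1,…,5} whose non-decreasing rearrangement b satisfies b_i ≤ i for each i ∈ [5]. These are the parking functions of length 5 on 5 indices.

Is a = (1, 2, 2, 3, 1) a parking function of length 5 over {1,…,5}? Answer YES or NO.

YES

Order a: b = (1, 1, 2, 2, 3).
  b_1=1 ≤ 1
  b_2=1 ≤ 2
  b_3=2 ≤ 3
  b_4=2 ≤ 4
  b_5=3 ≤ 5
All bounds hold ⇒ YES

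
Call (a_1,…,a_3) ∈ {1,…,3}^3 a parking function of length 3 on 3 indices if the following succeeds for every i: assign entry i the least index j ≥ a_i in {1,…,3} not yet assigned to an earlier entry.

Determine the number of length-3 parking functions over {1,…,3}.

16

|PF(3,3)| = (3+1−3)·(3+1)^{3−1} = 1×16 = 16 [KW]
Example (1,1,3) → sorted (1,1,3): b_i ≤ i ∀i, a PF.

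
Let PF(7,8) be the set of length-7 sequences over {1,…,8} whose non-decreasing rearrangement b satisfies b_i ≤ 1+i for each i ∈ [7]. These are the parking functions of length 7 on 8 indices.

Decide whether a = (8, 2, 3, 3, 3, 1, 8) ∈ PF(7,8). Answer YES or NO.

NO

Sorted: b = (1, 2, 3, 3, 3, 8, 8).
  b_1=1 ≤ 2
  b_2=2 ≤ 3
  b_3=3 ≤ 4
  b_4=3 ≤ 5
  b_5=3 ≤ 6
  b_6=8 > 7
  fails at i=6 ⇒ NO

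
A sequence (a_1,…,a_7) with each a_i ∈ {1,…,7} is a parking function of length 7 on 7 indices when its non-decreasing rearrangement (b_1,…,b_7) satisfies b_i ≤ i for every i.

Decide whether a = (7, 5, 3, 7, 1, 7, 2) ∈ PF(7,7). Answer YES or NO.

NO

Rearranged: b = (1, 2, 3, 5, 7, 7, 7).
  b_1=1 ≤ 1
  b_2=2 ≤ 2
  b_3=3 ≤ 3
  b_4=5 > 4
  fails at i=4 ⇒ NO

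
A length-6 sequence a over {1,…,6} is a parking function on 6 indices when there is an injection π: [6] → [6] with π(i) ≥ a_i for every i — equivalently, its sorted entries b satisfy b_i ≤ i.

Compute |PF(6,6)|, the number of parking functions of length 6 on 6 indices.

16807

Count = (7−6)·7^(6−1) = 1·16807 = 16807 (Konheim–Weiss)
Example (2,1,3,6,3,5) → sorted (1,2,3,3,5,6): b_i ≤ i ∀i, a PF.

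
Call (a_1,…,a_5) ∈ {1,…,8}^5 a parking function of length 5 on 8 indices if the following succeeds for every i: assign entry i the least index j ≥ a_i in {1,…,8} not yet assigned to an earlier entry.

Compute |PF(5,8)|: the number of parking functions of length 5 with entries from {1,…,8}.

26244

|PF(5,8)| = 4·9^4 = 4 · 6561 = 26244 (Pollak)
One tuple (8,3,1,6,2) → sorted (1,2,3,6,8): b_i ≤ 3+i ∀i, a PF.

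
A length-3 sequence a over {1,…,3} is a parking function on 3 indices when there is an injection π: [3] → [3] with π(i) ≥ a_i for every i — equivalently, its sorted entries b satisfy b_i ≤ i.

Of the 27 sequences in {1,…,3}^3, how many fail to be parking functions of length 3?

|PF(3,3)| = 1·4^2 = 1×16 = 16 (Konheim–Weiss)
Check (3,2,3) → sorted (2,3,3): b_1=2>1, not a PF.
3^3 − 16 = 27 − 16 = 11

11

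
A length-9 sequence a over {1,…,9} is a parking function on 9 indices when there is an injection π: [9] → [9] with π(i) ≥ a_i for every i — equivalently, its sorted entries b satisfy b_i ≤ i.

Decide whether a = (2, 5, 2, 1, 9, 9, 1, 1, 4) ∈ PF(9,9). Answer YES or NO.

NO

Order a: b = (1, 1, 1, 2, 2, 4, 5, 9, 9).
  b_1=1 ≤ 1
  b_2=1 ≤ 2
  b_3=1 ≤ 3
  b_4=2 ≤ 4
  b_5=2 ≤ 5
  b_6=4 ≤ 6
  b_7=5 ≤ 7
  b_8=9 > 8
  fails at i=8 ⇒ NO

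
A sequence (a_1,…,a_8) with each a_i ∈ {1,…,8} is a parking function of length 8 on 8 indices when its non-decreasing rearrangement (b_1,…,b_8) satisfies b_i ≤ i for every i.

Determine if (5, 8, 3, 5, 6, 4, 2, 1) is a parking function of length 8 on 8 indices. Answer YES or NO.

YES

Sorted: b = (1, 2, 3, 4, 5, 5, 6, 8).
  b_1=1 ≤ 1
  b_2=2 ≤ 2
  b_3=3 ≤ 3
  b_4=4 ≤ 4
  b_5=5 ≤ 5
  b_6=5 ≤ 6
  b_7=6 ≤ 7
  b_8=8 ≤ 8
All bounds hold ⇒ YES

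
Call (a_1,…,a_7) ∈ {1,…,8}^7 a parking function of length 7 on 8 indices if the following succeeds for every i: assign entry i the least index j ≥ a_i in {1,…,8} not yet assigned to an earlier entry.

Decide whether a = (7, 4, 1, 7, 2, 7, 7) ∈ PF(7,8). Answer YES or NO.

NO

Rearranged: b = (1, 2, 4, 7, 7, 7, 7).
  b_1=1 ≤ 2
  b_2=2 ≤ 3
  b_3=4 ≤ 4
  b_4=7 > 5
  fails at i=4 ⇒ NO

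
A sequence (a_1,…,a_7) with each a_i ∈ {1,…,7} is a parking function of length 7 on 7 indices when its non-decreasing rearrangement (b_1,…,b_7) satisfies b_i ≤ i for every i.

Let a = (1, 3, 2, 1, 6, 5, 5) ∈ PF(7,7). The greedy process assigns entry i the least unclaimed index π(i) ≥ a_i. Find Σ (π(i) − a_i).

Σπ(i) = 1+…+7 = 28; Σa = 1+3+2+1+6+5+5 = 23; disp = 28−23 = 5.

5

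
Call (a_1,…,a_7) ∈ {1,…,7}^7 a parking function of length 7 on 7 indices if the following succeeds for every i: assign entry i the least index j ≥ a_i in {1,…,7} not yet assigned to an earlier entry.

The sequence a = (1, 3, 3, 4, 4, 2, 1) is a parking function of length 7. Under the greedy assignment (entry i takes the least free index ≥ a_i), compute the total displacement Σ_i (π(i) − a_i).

Σπ = 7·8/2 = 28 (π permutes [7]); Σa = 1+3+3+4+4+2+1 = 18; disp = 28−18 = 10.

10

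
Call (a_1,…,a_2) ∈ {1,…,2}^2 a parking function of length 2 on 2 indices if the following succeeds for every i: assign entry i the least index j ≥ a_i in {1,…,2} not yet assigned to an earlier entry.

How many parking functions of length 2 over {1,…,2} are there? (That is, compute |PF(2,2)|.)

3

Count = (2+1−2)·(2+1)^{2−1} = 1·3 = 3 (Konheim–Weiss)
One tuple (1,1) → sorted (1,1): b_i ≤ i ∀i, a PF.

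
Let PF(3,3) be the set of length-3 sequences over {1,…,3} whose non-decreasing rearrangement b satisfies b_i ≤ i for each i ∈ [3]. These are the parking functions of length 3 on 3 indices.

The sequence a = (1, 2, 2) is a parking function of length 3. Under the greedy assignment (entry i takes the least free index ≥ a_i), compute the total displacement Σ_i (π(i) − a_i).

1

Σπ = 3·4/2 = 6 (π permutes [3]); Σa = 1+2+2 = 5; disp = 6−5 = 1.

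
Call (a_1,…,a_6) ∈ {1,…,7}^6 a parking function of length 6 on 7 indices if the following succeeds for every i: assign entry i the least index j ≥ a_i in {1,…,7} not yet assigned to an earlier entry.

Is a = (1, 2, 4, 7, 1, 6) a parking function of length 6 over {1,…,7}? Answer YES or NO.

YES

Order a: b = (1, 1, 2, 4, 6, 7).
  b_1=1 ≤ 2
  b_2=1 ≤ 3
  b_3=2 ≤ 4
  b_4=4 ≤ 5
  b_5=6 ≤ 6
  b_6=7 ≤ 7
All bounds hold ⇒ YES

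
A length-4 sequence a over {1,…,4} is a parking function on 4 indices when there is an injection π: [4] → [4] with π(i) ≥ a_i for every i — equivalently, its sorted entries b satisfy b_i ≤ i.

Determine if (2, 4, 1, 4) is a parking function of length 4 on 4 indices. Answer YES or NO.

NO

Order a: b = (1, 2, 4, 4).
  b_1=1 ≤ 1
  b_2=2 ≤ 2
  b_3=4 > 3
  fails at i=3 ⇒ NO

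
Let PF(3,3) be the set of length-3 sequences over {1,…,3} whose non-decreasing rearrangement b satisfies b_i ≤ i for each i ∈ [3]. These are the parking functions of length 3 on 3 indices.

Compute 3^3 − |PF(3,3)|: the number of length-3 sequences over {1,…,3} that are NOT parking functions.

11

|PF(3,3)| = (3+1−3)·(3+1)^{3−1} = 1 · 16 = 16 (Konheim–Weiss)
Check (3,3,2) → sorted (2,3,3): b_1=2>1, not a PF.
3^3 − 16 = 27 − 16 = 11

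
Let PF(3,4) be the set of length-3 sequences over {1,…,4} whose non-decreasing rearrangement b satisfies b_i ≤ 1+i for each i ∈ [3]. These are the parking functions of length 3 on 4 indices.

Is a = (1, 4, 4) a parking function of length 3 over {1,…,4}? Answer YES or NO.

Rearranged: b = (1, 4, 4).
  b_1=1 ≤ 2
  b_2=4 > 3
  fails at i=2 ⇒ NO

NO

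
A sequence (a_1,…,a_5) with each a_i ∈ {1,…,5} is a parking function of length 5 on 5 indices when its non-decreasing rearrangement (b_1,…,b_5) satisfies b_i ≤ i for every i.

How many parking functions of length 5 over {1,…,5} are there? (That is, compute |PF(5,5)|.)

|PF| = (5+1−5)·(5+1)^{5−1} = 1 · 1296 = 1296 (Pollak)
Check (2,1,5,3,1) → sorted (1,1,2,3,5): b_i ≤ i ∀i, a PF.

1296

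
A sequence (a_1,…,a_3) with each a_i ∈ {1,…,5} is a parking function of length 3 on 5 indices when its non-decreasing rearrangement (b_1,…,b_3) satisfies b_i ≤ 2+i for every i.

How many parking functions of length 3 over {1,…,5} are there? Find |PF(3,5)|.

108

#PF = (6−3)·6^(3−1) = 3·36 = 108
E.g. (2,1,1) → sorted (1,1,2): b_i ≤ 2+i ∀i, a PF.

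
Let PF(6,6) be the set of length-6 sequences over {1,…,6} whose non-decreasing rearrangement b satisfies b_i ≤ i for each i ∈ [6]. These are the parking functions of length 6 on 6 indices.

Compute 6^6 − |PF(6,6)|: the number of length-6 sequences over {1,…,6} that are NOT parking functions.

29849

|PF| = (6+1−6)·(6+1)^{6−1} = 1 · 16807 = 16807
Example (4,2,6,5,6,2) → sorted (2,2,4,5,6,6): b_1=2>1, not a PF.
Total 46656; non-PF = 46656−16807 = 29849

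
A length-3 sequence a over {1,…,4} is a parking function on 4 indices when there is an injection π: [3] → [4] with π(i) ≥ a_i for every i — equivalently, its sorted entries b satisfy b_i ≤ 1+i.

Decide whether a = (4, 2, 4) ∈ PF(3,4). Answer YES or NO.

NO

Rearranged: b = (2, 4, 4).
  b_1=2 ≤ 2
  b_2=4 > 3
  fails at i=2 ⇒ NO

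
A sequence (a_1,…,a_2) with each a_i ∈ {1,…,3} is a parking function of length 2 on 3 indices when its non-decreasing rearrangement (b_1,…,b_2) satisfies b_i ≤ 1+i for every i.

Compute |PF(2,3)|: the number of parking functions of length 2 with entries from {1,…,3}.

8

|PF(2,3)| = (4−2)·4^(2−1) = 2×4 = 8 [KW]
One tuple (3,2) → sorted (2,3): b_i ≤ 1+i ∀i, a PF.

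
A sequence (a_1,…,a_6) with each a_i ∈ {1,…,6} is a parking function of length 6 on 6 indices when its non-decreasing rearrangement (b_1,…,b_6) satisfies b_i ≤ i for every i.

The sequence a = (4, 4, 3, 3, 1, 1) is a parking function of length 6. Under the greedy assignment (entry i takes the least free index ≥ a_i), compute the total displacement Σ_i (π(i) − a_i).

Σπ = 21 ({1..6} each once); Σa = 4+4+3+3+1+1 = 16; disp = 21−16 = 5.

5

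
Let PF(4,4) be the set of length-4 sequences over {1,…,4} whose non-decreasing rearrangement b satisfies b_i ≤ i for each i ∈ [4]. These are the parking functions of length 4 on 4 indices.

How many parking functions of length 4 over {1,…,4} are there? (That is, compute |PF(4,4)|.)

|PF(4,4)| = (5−4)·5^(4−1) = 1·125 = 125 (Konheim–Weiss)
One tuple (1,3,3,2) → sorted (1,2,3,3): b_i ≤ i ∀i, a PF.

125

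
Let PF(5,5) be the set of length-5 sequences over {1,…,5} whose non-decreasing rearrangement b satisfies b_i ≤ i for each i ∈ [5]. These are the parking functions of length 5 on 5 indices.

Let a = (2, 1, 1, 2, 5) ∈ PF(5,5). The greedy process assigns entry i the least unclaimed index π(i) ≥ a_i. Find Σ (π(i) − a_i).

4

Σπ = 5·6/2 = 15 (π permutes [5]); Σa = 2+1+1+2+5 = 11; disp = 15−11 = 4.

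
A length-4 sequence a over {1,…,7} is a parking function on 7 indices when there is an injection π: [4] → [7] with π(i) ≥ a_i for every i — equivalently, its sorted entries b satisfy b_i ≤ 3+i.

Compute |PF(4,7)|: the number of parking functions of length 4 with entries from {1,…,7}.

2048

Count = (8−4)·8^(4−1) = 4×512 = 2048 (Konheim–Weiss)
Example (6,1,1,3) → sorted (1,1,3,6): b_i ≤ 3+i ∀i, a PF.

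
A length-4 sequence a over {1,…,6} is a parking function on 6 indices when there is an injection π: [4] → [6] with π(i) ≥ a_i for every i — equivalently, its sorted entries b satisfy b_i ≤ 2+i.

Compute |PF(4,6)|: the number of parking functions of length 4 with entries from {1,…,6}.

1029

|PF| = (6−4+1)·(6+1)^(4−1) = 3×343 = 1029 (Pollak)
One tuple (4,6,2,2) → sorted (2,2,4,6): b_i ≤ 2+i ∀i, a PF.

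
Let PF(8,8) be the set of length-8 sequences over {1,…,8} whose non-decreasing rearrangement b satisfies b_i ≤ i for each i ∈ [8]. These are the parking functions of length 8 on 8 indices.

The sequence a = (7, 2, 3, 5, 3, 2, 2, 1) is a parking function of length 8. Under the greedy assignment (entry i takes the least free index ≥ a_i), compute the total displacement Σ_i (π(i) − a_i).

Σπ = 36 ({1..8} each once); Σa = 7+2+3+5+3+2+2+1 = 25; disp = 36−25 = 11.

11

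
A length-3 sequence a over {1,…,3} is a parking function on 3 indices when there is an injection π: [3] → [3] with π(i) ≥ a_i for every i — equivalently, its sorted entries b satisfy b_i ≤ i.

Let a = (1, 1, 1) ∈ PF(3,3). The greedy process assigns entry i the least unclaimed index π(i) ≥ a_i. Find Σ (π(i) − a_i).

3

Σπ = 3·4/2 = 6 (π permutes [3]); Σa = 1+1+1 = 3; disp = 6−3 = 3.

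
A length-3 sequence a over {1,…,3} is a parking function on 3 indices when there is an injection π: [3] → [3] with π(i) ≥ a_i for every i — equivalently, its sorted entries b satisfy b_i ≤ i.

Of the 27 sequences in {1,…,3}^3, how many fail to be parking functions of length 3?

11

|PF(3,3)| = (4−3)·4^(3−1) = 1×16 = 16
Example (3,2,2) → sorted (2,2,3): b_1=2>1, not a PF.
3^3 − 16 = 27 − 16 = 11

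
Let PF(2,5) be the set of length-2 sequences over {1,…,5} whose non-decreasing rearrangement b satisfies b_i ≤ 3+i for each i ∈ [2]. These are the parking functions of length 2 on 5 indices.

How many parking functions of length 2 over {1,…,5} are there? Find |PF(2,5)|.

24

|PF(2,5)| = (6−2)·6^(2−1) = 4·6 = 24
E.g. (4,3) → sorted (3,4): b_i ≤ 3+i ∀i, a PF.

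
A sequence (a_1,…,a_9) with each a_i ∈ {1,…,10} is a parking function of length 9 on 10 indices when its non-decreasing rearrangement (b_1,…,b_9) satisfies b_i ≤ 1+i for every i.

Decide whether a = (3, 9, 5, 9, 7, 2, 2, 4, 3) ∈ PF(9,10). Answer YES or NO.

Order a: b = (2, 2, 3, 3, 4, 5, 7, 9, 9).
  b_1=2 ≤ 2
  b_2=2 ≤ 3
  b_3=3 ≤ 4
  b_4=3 ≤ 5
  b_5=4 ≤ 6
  b_6=5 ≤ 7
  b_7=7 ≤ 8
  b_8=9 ≤ 9
  b_9=9 ≤ 10
All bounds hold ⇒ YES

YES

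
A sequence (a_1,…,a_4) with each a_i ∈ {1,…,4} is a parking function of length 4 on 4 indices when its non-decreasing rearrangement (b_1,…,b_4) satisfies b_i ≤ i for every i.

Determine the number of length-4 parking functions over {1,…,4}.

|PF(4,4)| = (4+1−4)·(4+1)^{4−1} = 1 · 125 = 125
Check (1,4,1,2) → sorted (1,1,2,4): b_i ≤ i ∀i, a PF.

125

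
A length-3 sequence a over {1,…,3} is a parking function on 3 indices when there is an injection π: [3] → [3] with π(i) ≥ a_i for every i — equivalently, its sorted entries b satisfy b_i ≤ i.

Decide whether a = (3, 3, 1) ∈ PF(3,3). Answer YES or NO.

NO

Order a: b = (1, 3, 3).
  b_1=1 ≤ 1
  b_2=3 > 2
  fails at i=2 ⇒ NO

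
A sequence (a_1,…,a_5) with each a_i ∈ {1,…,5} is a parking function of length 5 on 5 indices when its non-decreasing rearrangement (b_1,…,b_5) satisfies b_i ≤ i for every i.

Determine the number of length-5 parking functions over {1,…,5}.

1296

|PF| = 1·6^4 = 1 · 1296 = 1296 [KW]
Example (3,1,4,2,5) → sorted (1,2,3,4,5): b_i ≤ i ∀i, a PF.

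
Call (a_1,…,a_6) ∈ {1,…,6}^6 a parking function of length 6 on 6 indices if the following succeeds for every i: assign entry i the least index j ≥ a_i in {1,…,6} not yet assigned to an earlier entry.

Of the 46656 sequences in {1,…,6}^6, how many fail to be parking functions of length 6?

29849

|PF(6,6)| = (7−6)·7^(6−1) = 1 · 16807 = 16807
Example (2,2,6,5,6,6) → sorted (2,2,5,6,6,6): b_1=2>1, not a PF.
So 46656 − 16807 = 29849 fail.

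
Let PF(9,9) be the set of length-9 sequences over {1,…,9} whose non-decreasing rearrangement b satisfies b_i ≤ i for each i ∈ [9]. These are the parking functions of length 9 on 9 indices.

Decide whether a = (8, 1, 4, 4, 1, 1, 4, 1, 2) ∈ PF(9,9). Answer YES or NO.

YES

Order a: b = (1, 1, 1, 1, 2, 4, 4, 4, 8).
  b_1=1 ≤ 1
  b_2=1 ≤ 2
  b_3=1 ≤ 3
  b_4=1 ≤ 4
  b_5=2 ≤ 5
  b_6=4 ≤ 6
  b_7=4 ≤ 7
  b_8=4 ≤ 8
  b_9=8 ≤ 9
All bounds hold ⇒ YES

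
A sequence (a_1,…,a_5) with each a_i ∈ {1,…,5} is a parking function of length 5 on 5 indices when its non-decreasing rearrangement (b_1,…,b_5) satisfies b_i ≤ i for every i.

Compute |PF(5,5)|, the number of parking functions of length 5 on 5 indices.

1296

Count = 1·6^4 = 1 · 1296 = 1296 (Konheim–Weiss)
E.g. (5,1,3,2,3) → sorted (1,2,3,3,5): b_i ≤ i ∀i, a PF.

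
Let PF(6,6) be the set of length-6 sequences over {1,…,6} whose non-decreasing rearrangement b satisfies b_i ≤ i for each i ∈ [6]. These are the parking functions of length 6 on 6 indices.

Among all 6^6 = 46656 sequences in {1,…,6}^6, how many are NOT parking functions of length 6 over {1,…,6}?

29849

|PF| = (7−6)·7^(6−1) = 1 · 16807 = 16807 [KW]
Check (5,6,6,1,2,1) → sorted (1,1,2,5,6,6): b_4=5>4, not a PF.
So 46656 − 16807 = 29849 fail.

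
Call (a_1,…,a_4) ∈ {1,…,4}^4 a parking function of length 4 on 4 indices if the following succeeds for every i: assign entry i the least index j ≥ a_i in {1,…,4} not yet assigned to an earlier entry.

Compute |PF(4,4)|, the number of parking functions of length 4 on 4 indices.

|PF| = (5−4)·5^(4−1) = 1·125 = 125 [KW]
One tuple (1,2,4,1) → sorted (1,1,2,4): b_i ≤ i ∀i, a PF.

125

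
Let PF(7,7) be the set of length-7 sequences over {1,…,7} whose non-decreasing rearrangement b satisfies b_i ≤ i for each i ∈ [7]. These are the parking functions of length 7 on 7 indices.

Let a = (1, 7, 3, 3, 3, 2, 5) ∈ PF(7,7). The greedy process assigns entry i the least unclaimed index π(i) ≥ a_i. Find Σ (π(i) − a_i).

Σπ = 7·8/2 = 28 (π permutes [7]); Σa = 1+7+3+3+3+2+5 = 24; disp = 28−24 = 4.

4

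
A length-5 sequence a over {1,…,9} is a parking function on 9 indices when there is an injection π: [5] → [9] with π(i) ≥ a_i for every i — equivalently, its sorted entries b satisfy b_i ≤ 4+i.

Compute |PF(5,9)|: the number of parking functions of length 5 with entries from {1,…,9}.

Count = (10−5)·10^(5−1) = 5·10000 = 50000
Example (3,2,8,1,2) → sorted (1,2,2,3,8): b_i ≤ 4+i ∀i, a PF.

50000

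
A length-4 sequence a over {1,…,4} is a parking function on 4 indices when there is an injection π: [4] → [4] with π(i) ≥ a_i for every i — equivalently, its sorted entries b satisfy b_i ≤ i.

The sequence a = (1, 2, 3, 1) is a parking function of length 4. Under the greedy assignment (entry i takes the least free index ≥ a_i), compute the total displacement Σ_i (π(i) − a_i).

3

Σπ = 4·5/2 = 10 (π permutes [4]); Σa = 1+2+3+1 = 7; disp = 10−7 = 3.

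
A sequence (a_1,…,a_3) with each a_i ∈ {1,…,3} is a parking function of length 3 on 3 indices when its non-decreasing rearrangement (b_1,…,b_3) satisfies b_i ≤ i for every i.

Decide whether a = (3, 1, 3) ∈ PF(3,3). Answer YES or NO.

Order a: b = (1, 3, 3).
  b_1=1 ≤ 1
  b_2=3 > 2
  fails at i=2 ⇒ NO

NO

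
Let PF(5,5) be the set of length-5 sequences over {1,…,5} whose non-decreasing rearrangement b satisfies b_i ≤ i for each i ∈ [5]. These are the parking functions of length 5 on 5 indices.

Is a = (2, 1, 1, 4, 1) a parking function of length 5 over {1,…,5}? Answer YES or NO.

Sorted: b = (1, 1, 1, 2, 4).
  b_1=1 ≤ 1
  b_2=1 ≤ 2
  b_3=1 ≤ 3
  b_4=2 ≤ 4
  b_5=4 ≤ 5
All bounds hold ⇒ YES

YES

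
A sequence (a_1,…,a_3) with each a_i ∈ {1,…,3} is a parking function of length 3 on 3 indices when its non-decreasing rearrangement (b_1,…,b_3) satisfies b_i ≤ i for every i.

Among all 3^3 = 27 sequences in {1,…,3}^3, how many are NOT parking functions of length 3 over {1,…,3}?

|PF| = (3−3+1)·(3+1)^(3−1) = 1×16 = 16 [KW]
E.g. (3,3,1) → sorted (1,3,3): b_2=3>2, not a PF.
3^3 − 16 = 27 − 16 = 11

11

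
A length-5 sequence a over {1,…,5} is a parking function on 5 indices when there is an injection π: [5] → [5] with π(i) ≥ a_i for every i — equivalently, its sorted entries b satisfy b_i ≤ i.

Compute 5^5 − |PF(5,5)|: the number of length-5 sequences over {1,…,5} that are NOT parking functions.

Count = (6−5)·6^(5−1) = 1×1296 = 1296 [KW]
E.g. (4,5,1,4,1) → sorted (1,1,4,4,5): b_3=4>3, not a PF.
Total 3125; non-PF = 3125−1296 = 1829

1829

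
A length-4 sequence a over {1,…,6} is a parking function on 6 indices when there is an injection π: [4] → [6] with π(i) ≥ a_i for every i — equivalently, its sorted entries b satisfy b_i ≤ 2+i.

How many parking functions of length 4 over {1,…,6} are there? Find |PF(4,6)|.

1029

|PF| = (7−4)·7^(4−1) = 3×343 = 1029 [KW]
One tuple (3,1,6,4) → sorted (1,3,4,6): b_i ≤ 2+i ∀i, a PF.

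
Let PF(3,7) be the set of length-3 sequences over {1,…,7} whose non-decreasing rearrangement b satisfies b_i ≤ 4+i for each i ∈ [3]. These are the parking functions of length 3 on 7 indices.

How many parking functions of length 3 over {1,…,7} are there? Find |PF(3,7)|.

Count = (8−3)·8^(3−1) = 5 · 64 = 320 (Pollak)
E.g. (7,6,2) → sorted (2,6,7): b_i ≤ 4+i ∀i, a PF.

320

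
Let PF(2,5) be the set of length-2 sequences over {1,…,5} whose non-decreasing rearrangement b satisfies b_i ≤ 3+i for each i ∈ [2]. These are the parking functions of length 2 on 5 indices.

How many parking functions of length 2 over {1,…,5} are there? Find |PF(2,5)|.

24

Count = (6−2)·6^(2−1) = 4·6 = 24 (Konheim–Weiss)
Example (2,3) → sorted (2,3): b_i ≤ 3+i ∀i, a PF.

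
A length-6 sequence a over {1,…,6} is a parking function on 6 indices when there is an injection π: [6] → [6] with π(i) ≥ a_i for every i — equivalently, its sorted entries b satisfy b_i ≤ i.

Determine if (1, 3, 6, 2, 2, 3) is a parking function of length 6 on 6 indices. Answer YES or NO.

YES

Order a: b = (1, 2, 2, 3, 3, 6).
  b_1=1 ≤ 1
  b_2=2 ≤ 2
  b_3=2 ≤ 3
  b_4=3 ≤ 4
  b_5=3 ≤ 5
  b_6=6 ≤ 6
All bounds hold ⇒ YES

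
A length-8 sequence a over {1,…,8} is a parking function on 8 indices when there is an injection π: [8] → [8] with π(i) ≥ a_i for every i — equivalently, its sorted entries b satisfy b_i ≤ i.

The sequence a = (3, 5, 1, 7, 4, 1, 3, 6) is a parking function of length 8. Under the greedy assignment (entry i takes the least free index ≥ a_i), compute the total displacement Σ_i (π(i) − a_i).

Σπ = 36 ({1..8} each once); Σa = 3+5+1+7+4+1+3+6 = 30; disp = 36−30 = 6.

6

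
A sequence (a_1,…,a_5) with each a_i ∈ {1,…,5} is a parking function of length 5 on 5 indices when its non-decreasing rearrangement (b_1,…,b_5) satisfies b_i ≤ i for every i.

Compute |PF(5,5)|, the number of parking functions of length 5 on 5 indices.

|PF| = 1·6^4 = 1 · 1296 = 1296 (Pollak)
Check (5,1,4,1,2) → sorted (1,1,2,4,5): b_i ≤ i ∀i, a PF.

1296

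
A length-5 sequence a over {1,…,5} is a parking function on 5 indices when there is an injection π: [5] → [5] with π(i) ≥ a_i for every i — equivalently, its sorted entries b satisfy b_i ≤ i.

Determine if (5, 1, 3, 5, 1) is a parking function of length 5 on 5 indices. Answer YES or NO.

NO

Sorted: b = (1, 1, 3, 5, 5).
  b_1=1 ≤ 1
  b_2=1 ≤ 2
  b_3=3 ≤ 3
  b_4=5 > 4
  fails at i=4 ⇒ NO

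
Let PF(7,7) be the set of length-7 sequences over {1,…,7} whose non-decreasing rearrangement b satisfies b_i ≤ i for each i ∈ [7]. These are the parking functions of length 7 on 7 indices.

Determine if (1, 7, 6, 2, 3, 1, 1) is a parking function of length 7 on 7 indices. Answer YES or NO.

Order a: b = (1, 1, 1, 2, 3, 6, 7).
  b_1=1 ≤ 1
  b_2=1 ≤ 2
  b_3=1 ≤ 3
  b_4=2 ≤ 4
  b_5=3 ≤ 5
  b_6=6 ≤ 6
  b_7=7 ≤ 7
All bounds hold ⇒ YES

YES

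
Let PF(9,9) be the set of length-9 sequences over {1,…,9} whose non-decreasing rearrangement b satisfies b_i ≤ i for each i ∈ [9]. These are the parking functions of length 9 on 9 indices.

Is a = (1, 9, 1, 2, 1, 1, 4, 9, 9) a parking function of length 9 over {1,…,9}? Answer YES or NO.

NO

Rearranged: b = (1, 1, 1, 1, 2, 4, 9, 9, 9).
  b_1=1 ≤ 1
  b_2=1 ≤ 2
  b_3=1 ≤ 3
  b_4=1 ≤ 4
  b_5=2 ≤ 5
  b_6=4 ≤ 6
  b_7=9 > 7
  fails at i=7 ⇒ NO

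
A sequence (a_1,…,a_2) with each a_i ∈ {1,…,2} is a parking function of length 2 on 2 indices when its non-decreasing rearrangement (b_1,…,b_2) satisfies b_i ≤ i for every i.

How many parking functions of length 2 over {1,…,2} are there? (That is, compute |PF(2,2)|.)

|PF| = (3−2)·3^(2−1) = 1 · 3 = 3 (Pollak)
E.g. (1,2) → sorted (1,2): b_i ≤ i ∀i, a PF.

3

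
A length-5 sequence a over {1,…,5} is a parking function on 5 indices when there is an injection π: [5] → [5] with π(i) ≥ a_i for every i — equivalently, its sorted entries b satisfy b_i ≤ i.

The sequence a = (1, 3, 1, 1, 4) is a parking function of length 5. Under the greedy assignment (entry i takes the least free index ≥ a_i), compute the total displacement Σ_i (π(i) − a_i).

Σπ = 5·6/2 = 15 (π permutes [5]); Σa = 1+3+1+1+4 = 10; disp = 15−10 = 5.

5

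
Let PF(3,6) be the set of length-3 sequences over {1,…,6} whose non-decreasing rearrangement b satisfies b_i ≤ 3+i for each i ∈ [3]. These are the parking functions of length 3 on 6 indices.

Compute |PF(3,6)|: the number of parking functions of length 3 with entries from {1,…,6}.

196

Count = (6+1−3)·(6+1)^{3−1} = 4·49 = 196
Example (5,1,6) → sorted (1,5,6): b_i ≤ 3+i ∀i, a PF.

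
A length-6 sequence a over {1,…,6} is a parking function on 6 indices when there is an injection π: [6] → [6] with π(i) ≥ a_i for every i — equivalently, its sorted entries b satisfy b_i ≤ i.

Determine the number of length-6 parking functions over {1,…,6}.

|PF(6,6)| = (7−6)·7^(6−1) = 1·16807 = 16807 [KW]
One tuple (1,3,5,2,4,6) → sorted (1,2,3,4,5,6): b_i ≤ i ∀i, a PF.

16807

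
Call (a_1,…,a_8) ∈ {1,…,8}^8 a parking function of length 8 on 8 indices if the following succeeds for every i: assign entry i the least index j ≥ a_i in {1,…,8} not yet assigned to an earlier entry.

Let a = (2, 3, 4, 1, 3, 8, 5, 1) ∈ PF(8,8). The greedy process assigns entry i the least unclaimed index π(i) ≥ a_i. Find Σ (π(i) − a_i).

Σπ = 36 ({1..8} each once); Σa = 2+3+4+1+3+8+5+1 = 27; disp = 36−27 = 9.

9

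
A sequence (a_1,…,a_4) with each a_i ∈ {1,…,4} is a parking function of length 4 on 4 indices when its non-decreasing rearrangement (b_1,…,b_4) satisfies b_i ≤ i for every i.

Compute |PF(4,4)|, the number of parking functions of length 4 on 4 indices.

Count = (4−4+1)·(4+1)^(4−1) = 1·125 = 125 (Pollak)
One tuple (2,1,3,2) → sorted (1,2,2,3): b_i ≤ i ∀i, a PF.

125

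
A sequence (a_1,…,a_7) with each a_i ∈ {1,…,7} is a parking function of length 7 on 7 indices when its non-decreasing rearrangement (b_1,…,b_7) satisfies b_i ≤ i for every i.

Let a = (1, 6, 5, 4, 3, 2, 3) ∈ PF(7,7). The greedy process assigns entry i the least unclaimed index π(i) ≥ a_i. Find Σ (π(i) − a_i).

Σπ = 7·8/2 = 28 (π permutes [7]); Σa = 1+6+5+4+3+2+3 = 24; disp = 28−24 = 4.

4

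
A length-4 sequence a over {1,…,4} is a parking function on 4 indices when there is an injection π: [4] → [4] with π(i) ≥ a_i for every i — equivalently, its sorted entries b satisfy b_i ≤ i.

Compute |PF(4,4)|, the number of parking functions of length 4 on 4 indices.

Count = (4−4+1)·(4+1)^(4−1) = 1·125 = 125 (Konheim–Weiss)
Example (1,2,3,2) → sorted (1,2,2,3): b_i ≤ i ∀i, a PF.

125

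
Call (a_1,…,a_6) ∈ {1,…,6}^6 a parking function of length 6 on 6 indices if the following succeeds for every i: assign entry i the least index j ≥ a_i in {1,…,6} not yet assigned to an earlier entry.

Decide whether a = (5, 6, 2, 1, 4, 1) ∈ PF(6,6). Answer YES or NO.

Sorted: b = (1, 1, 2, 4, 5, 6).
  b_1=1 ≤ 1
  b_2=1 ≤ 2
  b_3=2 ≤ 3
  b_4=4 ≤ 4
  b_5=5 ≤ 5
  b_6=6 ≤ 6
All bounds hold ⇒ YES

YES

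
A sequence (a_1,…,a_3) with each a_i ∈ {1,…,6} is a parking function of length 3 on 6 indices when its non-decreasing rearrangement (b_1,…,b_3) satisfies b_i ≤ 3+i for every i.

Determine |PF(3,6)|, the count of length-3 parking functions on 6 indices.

|PF| = (6−3+1)·(6+1)^(3−1) = 4×49 = 196
E.g. (2,4,3) → sorted (2,3,4): b_i ≤ 3+i ∀i, a PF.

196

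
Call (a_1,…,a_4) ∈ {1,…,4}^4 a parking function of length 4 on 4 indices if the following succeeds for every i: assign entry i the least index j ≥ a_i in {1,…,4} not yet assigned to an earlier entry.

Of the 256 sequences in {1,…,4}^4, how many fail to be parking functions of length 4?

#PF = (4−4+1)·(4+1)^(4−1) = 1·125 = 125 [KW]
E.g. (4,4,3,4) → sorted (3,4,4,4): b_1=3>1, not a PF.
So 256 − 125 = 131 fail.

131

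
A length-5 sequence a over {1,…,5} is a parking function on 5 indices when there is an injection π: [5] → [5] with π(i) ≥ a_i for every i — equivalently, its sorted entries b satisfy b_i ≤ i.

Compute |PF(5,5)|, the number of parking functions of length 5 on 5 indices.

|PF(5,5)| = (5+1−5)·(5+1)^{5−1} = 1 · 1296 = 1296 (Pollak)
One tuple (3,1,4,5,2) → sorted (1,2,3,4,5): b_i ≤ i ∀i, a PF.

1296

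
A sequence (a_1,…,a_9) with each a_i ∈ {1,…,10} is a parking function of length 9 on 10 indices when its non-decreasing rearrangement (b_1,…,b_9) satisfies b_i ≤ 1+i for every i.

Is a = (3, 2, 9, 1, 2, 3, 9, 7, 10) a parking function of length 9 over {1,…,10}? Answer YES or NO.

NO

Order a: b = (1, 2, 2, 3, 3, 7, 9, 9, 10).
  b_1=1 ≤ 2
  b_2=2 ≤ 3
  b_3=2 ≤ 4
  b_4=3 ≤ 5
  b_5=3 ≤ 6
  b_6=7 ≤ 7
  b_7=9 > 8
  fails at i=7 ⇒ NO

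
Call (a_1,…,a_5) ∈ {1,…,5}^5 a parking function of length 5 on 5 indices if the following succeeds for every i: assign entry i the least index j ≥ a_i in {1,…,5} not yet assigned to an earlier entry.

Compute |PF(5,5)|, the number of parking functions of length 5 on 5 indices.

Count = (5+1−5)·(5+1)^{5−1} = 1·1296 = 1296 (Pollak)
E.g. (4,2,2,2,1) → sorted (1,2,2,2,4): b_i ≤ i ∀i, a PF.

1296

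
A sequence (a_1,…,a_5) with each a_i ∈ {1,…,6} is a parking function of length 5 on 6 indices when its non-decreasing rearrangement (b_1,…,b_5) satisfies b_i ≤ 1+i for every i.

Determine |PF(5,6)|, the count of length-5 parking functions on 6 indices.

4802

#PF = 2·7^4 = 2×2401 = 4802 [KW]
Example (3,2,5,6,1) → sorted (1,2,3,5,6): b_i ≤ 1+i ∀i, a PF.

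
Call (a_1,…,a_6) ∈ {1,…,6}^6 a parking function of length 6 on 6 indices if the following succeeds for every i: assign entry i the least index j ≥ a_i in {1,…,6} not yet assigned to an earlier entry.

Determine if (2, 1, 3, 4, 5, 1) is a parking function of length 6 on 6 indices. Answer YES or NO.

YES

Sorted: b = (1, 1, 2, 3, 4, 5).
  b_1=1 ≤ 1
  b_2=1 ≤ 2
  b_3=2 ≤ 3
  b_4=3 ≤ 4
  b_5=4 ≤ 5
  b_6=5 ≤ 6
All bounds hold ⇒ YES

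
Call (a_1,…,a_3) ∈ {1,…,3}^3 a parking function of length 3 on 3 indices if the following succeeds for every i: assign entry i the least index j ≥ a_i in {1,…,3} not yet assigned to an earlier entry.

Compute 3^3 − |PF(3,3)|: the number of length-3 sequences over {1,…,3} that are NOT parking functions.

Count = (3−3+1)·(3+1)^(3−1) = 1·16 = 16 (Pollak)
Example (2,2,2) → sorted (2,2,2): b_1=2>1, not a PF.
So 27 − 16 = 11 fail.

11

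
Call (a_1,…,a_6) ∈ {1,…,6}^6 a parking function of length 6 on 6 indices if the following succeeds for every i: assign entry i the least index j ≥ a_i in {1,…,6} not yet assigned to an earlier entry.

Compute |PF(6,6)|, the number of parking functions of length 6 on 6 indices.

16807

|PF| = (6−6+1)·(6+1)^(6−1) = 1×16807 = 16807 (Pollak)
Example (2,4,4,1,6,1) → sorted (1,1,2,4,4,6): b_i ≤ i ∀i, a PF.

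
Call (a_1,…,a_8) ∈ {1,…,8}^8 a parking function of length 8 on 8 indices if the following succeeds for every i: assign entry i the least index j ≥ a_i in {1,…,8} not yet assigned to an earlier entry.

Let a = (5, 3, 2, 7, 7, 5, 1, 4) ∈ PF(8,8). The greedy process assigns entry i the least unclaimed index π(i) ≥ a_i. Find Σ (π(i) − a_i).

Σπ(i) = 1+…+8 = 36; Σa = 5+3+2+7+7+5+1+4 = 34; disp = 36−34 = 2.

2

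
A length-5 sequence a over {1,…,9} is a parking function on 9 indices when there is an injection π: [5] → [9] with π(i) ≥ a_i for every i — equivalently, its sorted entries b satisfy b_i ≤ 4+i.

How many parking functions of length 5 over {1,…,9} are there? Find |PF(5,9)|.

Count = (9−5+1)·(9+1)^(5−1) = 5 · 10000 = 50000
Example (7,9,4,6,4) → sorted (4,4,6,7,9): b_i ≤ 4+i ∀i, a PF.

50000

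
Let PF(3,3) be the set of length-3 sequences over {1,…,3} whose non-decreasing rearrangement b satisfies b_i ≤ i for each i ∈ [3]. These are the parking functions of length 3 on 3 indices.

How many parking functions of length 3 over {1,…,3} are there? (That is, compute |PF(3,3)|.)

|PF| = (4−3)·4^(3−1) = 1×16 = 16
Check (1,1,1) → sorted (1,1,1): b_i ≤ i ∀i, a PF.

16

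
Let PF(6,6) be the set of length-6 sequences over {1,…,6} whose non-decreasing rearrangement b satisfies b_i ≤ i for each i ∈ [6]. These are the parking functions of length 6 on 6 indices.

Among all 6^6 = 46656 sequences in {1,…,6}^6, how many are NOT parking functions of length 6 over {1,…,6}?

|PF(6,6)| = (6+1−6)·(6+1)^{6−1} = 1×16807 = 16807 (Pollak)
Example (4,6,6,4,6,4) → sorted (4,4,4,6,6,6): b_1=4>1, not a PF.
Total 46656; non-PF = 46656−16807 = 29849

29849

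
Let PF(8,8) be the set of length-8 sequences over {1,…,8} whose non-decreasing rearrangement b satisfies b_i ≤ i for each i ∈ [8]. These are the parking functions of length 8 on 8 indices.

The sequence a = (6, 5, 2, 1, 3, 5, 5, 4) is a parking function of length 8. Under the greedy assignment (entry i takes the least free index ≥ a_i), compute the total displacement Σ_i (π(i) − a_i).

5

Σπ = 36 ({1..8} each once); Σa = 6+5+2+1+3+5+5+4 = 31; disp = 36−31 = 5.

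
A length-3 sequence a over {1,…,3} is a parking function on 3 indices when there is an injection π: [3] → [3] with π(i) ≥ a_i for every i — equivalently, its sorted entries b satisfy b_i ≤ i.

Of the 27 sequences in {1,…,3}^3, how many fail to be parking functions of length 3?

11

Count = (4−3)·4^(3−1) = 1·16 = 16 (Pollak)
One tuple (2,3,3) → sorted (2,3,3): b_1=2>1, not a PF.
3^3 − 16 = 27 − 16 = 11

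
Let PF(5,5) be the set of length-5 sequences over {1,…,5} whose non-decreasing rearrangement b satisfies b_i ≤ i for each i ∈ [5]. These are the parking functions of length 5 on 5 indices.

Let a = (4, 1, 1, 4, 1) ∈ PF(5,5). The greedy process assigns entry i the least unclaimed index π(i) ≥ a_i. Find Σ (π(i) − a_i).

4

Σπ(i) = 1+…+5 = 15; Σa = 4+1+1+4+1 = 11; disp = 15−11 = 4.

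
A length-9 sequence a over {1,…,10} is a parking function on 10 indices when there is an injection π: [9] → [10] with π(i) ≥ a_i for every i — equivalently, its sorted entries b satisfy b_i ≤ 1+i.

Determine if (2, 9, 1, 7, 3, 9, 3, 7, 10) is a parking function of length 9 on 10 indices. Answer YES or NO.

Rearranged: b = (1, 2, 3, 3, 7, 7, 9, 9, 10).
  b_1=1 ≤ 2
  b_2=2 ≤ 3
  b_3=3 ≤ 4
  b_4=3 ≤ 5
  b_5=7 > 6
  fails at i=5 ⇒ NO

NO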